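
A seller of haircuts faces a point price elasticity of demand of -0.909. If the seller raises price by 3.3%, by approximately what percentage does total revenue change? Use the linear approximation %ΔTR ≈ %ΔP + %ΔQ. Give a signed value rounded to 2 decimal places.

+0.30%

%ΔQ ≈ Ed × %ΔP = (-0.909) × (+3.3%) = -2.9997%
%ΔTR ≈ %ΔP + %ΔQ = (+3.3%) + (-2.9997%) = +0.3003%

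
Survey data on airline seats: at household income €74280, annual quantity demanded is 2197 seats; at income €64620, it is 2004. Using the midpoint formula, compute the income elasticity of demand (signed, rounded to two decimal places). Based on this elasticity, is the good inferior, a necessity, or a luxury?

%ΔQ = (2004 − 2197)/[( 2197 + 2004)/2] = -193/2100.5 = -0.091882…
%ΔIncome = (64620 − 74280)/[( 74280 + 64620)/2] = -9660/69450 = -0.139092…
E_income = (-193/2100.5) / (-9660/69450) = 0.6605…
0 < E_income < 1 ⇒ normal good, necessity.

0.66; necessity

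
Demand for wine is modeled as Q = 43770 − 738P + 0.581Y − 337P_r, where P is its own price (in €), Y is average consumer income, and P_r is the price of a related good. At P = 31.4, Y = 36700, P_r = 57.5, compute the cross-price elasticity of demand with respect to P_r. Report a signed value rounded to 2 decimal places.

At the given values, Q = 43770 − 738(31.4) + 0.581(36700) − 337(57.5) = 22542.
∂Q/∂P_r = -337.
E = (-337) × (57.5/22542) = -0.8596…

-0.86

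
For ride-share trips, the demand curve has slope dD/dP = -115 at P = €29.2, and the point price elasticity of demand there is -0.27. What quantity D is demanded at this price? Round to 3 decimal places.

12437.037

Ed = (dD/dP)·(P/D) ⇒ D = (dD/dP)·P/Ed = (-115)·29.2/(-0.27) = 12437.03703…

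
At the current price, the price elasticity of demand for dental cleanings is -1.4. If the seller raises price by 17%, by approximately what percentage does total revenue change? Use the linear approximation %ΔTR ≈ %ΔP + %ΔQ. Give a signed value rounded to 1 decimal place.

%ΔQ ≈ Ed × %ΔP = (-1.4) × (+17%) = -23.8000%
%ΔTR ≈ %ΔP + %ΔQ = (+17%) + (-23.8000%) = -6.8000%

-6.8%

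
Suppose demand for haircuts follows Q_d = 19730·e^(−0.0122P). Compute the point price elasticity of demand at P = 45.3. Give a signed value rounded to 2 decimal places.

-0.55

dQ_d/dP = −0.0122·Q_d = -138.506. At P = 45.3, Q_d = 11353.
Ed = (dQ_d/dP)·(P/Q_d) = (-138.506) × (45.3/11353) = -0.5526…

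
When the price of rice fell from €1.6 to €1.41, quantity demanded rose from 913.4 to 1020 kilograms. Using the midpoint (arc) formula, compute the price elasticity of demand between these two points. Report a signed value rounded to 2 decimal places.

-0.87

%ΔQ = (1020 − 913.4) / [(913.4 + 1020)/2] = 106.6/966.7 = 0.110272…
%ΔP = (1.41 − 1.6) / [(1.6 + 1.41)/2] = -0.19/1.505 = -0.126245…
Arc Ed = %ΔQ / %ΔP = (106.6/966.7) / (-0.19/1.505) = -0.8734…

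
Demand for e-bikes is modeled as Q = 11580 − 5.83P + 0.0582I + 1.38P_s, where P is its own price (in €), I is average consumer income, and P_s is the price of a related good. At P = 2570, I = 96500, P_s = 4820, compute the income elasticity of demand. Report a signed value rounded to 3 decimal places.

At the given values, Q = 11580 − 5.83(2570) + 0.0582(96500) + 1.38(4820) = 8864.8.
∂Q/∂I = 0.0582.
E = (0.0582) × (96500/8864.8) = 0.63355…

0.634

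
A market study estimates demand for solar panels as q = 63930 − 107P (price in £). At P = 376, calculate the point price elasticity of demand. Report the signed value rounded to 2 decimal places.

-1.70

dq/dP = −107. At P = 376, q = 63930 − 107(376) = 23698.
Ed = (dq/dP)·(P/q) = −107 × (376/23698) = -1.6976…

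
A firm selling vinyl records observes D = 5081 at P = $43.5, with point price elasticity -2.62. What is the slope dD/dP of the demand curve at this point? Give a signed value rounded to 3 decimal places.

Ed = (dD/dP)·(P/D) ⇒ dD/dP = Ed·D/P = (-2.62)·5081/43.5 = -306.02804…

-306.028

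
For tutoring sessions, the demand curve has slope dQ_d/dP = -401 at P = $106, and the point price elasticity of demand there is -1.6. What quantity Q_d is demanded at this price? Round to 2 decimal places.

Ed = (dQ_d/dP)·(P/Q_d) ⇒ Q_d = (dQ_d/dP)·P/Ed = (-401)·106/(-1.6) = 26566.25

26566.25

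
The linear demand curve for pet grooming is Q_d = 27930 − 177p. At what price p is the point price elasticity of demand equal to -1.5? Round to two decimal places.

94.68

Ed = −177p/(27930 − 177p). Set this equal to -1.5:
177p = 1.5·(27930 − 177p) ⇒ 177p(1 + 1.5) = 1.5·27930
p = 1.5·27930 / (177·2.5) = 94.6779…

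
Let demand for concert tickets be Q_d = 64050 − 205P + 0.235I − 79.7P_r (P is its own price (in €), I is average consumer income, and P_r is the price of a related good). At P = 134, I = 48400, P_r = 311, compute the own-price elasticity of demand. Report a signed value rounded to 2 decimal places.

At the given values, Q_d = 64050 − 205(134) + 0.235(48400) − 79.7(311) = 23167.3.
∂Q_d/∂P = −205.
E = (-205) × (134/23167.3) = -1.1857…

-1.19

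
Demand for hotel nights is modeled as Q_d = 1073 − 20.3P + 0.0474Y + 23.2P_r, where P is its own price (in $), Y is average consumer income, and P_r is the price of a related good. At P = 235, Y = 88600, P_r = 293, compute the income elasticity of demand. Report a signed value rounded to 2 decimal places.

0.58

At the given values, Q_d = 1073 − 20.3(235) + 0.0474(88600) + 23.2(293) = 7299.74.
∂Q_d/∂Y = 0.0474.
E = (0.0474) × (88600/7299.74) = 0.5753…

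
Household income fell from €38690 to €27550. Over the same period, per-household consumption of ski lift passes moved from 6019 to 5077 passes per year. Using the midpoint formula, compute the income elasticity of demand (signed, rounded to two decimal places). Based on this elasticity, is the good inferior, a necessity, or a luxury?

%ΔQ = (5077 − 6019)/[( 6019 + 5077)/2] = -942/5548 = -0.169790…
%ΔIncome = (27550 − 38690)/[( 38690 + 27550)/2] = -11140/33120 = -0.336352…
E_income = (-942/5548) / (-11140/33120) = 0.5048…
0 < E_income < 1 ⇒ normal good, necessity.

0.50; necessity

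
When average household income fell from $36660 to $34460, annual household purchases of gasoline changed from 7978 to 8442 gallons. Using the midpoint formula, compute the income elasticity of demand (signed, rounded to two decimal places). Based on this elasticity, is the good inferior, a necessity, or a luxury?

%ΔQ = (8442 − 7978)/[( 7978 + 8442)/2] = 464/8210 = 0.056516…
%ΔIncome = (34460 − 36660)/[( 36660 + 34460)/2] = -2200/35560 = -0.061867…
E_income = (464/8210) / (-2200/35560) = -0.9135…
E_income < 0 ⇒ inferior good.

-0.91; inferior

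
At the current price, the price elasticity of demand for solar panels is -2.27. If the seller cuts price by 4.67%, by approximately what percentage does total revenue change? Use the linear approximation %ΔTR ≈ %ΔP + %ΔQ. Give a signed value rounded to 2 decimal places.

+5.93%

%ΔQ ≈ Ed × %ΔP = (-2.27) × (-4.67%) = +10.6009%
%ΔTR ≈ %ΔP + %ΔQ = (-4.67%) + (+10.6009%) = +5.9309%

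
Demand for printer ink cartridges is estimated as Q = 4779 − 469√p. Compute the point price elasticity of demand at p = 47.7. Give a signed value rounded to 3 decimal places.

-1.052

dQ/dp = −469/(2√p) = -33.9534. At p = 47.7, Q = 1539.84.
Ed = (dQ/dp)·(p/Q) = (-33.9534) × (47.7/1539.84) = -1.05178…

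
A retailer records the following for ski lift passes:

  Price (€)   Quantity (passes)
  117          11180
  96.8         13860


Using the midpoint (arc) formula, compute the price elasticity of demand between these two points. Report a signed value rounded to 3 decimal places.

-1.133

%ΔQ = (13860 − 11180) / [(11180 + 13860)/2] = 2680/12520 = 0.214057…
%ΔP = (96.8 − 117) / [(117 + 96.8)/2] = -20.2/106.9 = -0.188961…
Arc Ed = %ΔQ / %ΔP = (2680/12520) / (-20.2/106.9) = -1.13280…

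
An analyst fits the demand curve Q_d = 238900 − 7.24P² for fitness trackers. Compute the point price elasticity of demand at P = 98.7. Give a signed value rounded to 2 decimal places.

dQ_d/dP = −2·7.24·P = -1429.176. At P = 98.7, Q_d = 168370.1644.
Ed = (dQ_d/dP)·(P/Q_d) = (-1429.176) × (98.7/168370.1644) = -0.8377…

-0.84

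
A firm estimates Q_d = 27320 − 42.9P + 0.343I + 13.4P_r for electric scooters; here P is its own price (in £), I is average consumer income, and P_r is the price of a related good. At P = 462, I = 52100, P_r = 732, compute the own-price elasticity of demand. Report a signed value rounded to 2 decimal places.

-0.56

At the given values, Q_d = 27320 − 42.9(462) + 0.343(52100) + 13.4(732) = 35179.3.
∂Q_d/∂P = −42.9.
E = (-42.9) × (462/35179.3) = -0.5633…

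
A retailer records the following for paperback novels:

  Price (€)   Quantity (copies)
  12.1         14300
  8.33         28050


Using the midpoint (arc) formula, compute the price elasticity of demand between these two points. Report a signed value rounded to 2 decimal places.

%ΔQ = (28050 − 14300) / [(14300 + 28050)/2] = 13750/21175 = 0.649350…
%ΔP = (8.33 − 12.1) / [(12.1 + 8.33)/2] = -3.77/10.215 = -0.369065…
Arc Ed = %ΔQ / %ΔP = (13750/21175) / (-3.77/10.215) = -1.7594…

-1.76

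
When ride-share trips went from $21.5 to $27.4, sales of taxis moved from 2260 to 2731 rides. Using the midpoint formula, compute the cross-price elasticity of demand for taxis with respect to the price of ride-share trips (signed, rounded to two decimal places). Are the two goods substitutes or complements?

0.78; substitutes

%ΔQ_{taxis} = (2731 − 2260)/avg = 471/2495.5 = 0.188739…
%ΔP_{ride-share trips} = (27.4 − 21.5)/avg = 5.9/24.45 = 0.241308…
E_cross = (471/2495.5) / (5.9/24.45) = 0.7821…
E_cross > 0 ⇒ the goods are substitutes.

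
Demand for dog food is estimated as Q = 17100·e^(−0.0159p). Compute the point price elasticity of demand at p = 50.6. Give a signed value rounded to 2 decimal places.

-0.80

dQ/dp = −0.0159·Q = -121.615. At p = 50.6, Q = 7648.72.
Ed = (dQ/dp)·(p/Q) = (-121.615) × (50.6/7648.72) = -0.8045…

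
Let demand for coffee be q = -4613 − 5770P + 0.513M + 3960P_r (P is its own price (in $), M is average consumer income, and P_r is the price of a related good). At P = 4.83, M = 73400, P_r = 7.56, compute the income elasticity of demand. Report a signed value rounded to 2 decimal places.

At the given values, q = -4613 − 5770(4.83) + 0.513(73400) + 3960(7.56) = 35109.7.
∂q/∂M = 0.513.
E = (0.513) × (73400/35109.7) = 1.0724…

1.07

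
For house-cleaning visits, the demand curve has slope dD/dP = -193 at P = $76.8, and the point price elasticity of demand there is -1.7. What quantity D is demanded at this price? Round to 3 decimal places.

Ed = (dD/dP)·(P/D) ⇒ D = (dD/dP)·P/Ed = (-193)·76.8/(-1.7) = 8719.05882…

8719.059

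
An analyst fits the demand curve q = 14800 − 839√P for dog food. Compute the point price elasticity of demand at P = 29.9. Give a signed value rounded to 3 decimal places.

-0.225

dq/dP = −839/(2√P) = -76.7178. At P = 29.9, q = 10212.3.
Ed = (dq/dP)·(P/q) = (-76.7178) × (29.9/10212.3) = -0.22461…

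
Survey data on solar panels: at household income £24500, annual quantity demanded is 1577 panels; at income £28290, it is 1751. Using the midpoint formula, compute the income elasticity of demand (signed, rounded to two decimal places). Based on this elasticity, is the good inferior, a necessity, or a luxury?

0.73; necessity

%ΔQ = (1751 − 1577)/[( 1577 + 1751)/2] = 174/1664 = 0.104567…
%ΔIncome = (28290 − 24500)/[( 24500 + 28290)/2] = 3790/26395 = 0.143587…
E_income = (174/1664) / (3790/26395) = 0.7282…
0 < E_income < 1 ⇒ normal good, necessity.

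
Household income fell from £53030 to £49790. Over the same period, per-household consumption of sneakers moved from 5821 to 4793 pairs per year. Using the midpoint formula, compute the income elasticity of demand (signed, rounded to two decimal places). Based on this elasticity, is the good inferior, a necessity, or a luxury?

%ΔQ = (4793 − 5821)/[( 5821 + 4793)/2] = -1028/5307 = -0.193706…
%ΔIncome = (49790 − 53030)/[( 53030 + 49790)/2] = -3240/51410 = -0.063022…
E_income = (-1028/5307) / (-3240/51410) = 3.0735…
E_income > 1 ⇒ normal good, luxury.

3.07; luxury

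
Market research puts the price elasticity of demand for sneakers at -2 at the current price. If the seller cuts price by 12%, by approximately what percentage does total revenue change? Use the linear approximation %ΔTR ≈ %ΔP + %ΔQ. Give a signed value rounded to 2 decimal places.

%ΔQ ≈ Ed × %ΔP = (-2) × (-12%) = +24.0000%
%ΔTR ≈ %ΔP + %ΔQ = (-12%) + (+24.0000%) = +12.0000%

+12.00%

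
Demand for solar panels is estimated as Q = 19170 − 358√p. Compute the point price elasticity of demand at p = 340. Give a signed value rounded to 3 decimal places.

-0.263

dQ/dp = −358/(2√p) = -9.70764. At p = 340, Q = 12568.8.
Ed = (dQ/dp)·(p/Q) = (-9.70764) × (340/12568.8) = -0.26260…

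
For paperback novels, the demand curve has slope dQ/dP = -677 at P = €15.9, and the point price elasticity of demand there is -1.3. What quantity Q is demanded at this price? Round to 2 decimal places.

Ed = (dQ/dP)·(P/Q) ⇒ Q = (dQ/dP)·P/Ed = (-677)·15.9/(-1.3) = 8280.2307…

8280.23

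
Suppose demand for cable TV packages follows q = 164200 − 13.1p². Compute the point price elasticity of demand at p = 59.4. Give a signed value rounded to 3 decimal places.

-0.784

dq/dp = −2·13.1·p = -1556.28. At p = 59.4, q = 117978.484.
Ed = (dq/dp)·(p/q) = (-1556.28) × (59.4/117978.484) = -0.78355…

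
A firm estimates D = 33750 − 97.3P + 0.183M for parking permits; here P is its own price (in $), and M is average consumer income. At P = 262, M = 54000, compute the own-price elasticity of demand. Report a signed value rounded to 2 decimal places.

At the given values, D = 33750 − 97.3(262) + 0.183(54000) = 18139.4.
∂D/∂P = −97.3.
E = (-97.3) × (262/18139.4) = -1.4053…

-1.41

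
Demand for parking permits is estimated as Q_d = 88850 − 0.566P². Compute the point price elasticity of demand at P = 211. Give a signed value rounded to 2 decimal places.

-0.79

dQ_d/dP = −2·0.566·P = -238.852. At P = 211, Q_d = 63651.114.
Ed = (dQ_d/dP)·(P/Q_d) = (-238.852) × (211/63651.114) = -0.7917…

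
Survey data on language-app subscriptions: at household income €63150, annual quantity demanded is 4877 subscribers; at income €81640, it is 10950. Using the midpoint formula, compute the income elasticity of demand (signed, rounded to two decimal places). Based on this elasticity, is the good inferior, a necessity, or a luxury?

%ΔQ = (10950 − 4877)/[( 4877 + 10950)/2] = 6073/7913.5 = 0.767422…
%ΔIncome = (81640 − 63150)/[( 63150 + 81640)/2] = 18490/72395 = 0.255404…
E_income = (6073/7913.5) / (18490/72395) = 3.0047…
E_income > 1 ⇒ normal good, luxury.

3.00; luxury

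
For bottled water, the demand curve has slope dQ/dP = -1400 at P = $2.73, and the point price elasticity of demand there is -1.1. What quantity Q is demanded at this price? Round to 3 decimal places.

3474.545

Ed = (dQ/dP)·(P/Q) ⇒ Q = (dQ/dP)·P/Ed = (-1400)·2.73/(-1.1) = 3474.54545…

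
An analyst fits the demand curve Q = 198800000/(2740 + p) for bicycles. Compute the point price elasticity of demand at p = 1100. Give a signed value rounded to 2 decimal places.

dQ/dp = −198800000/(2740 + p)² = -13.482. At p = 1100, Q = 51770.8.
Ed = (dQ/dp)·(p/Q) = (-13.482) × (1100/51770.8) = -0.2864…

-0.29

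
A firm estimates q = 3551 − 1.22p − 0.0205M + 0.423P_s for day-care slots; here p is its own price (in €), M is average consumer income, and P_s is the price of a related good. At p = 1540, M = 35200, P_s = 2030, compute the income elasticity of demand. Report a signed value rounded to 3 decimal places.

-0.399

At the given values, q = 3551 − 1.22(1540) − 0.0205(35200) + 0.423(2030) = 1809.29.
∂q/∂M = -0.0205.
E = (-0.0205) × (35200/1809.29) = -0.39883…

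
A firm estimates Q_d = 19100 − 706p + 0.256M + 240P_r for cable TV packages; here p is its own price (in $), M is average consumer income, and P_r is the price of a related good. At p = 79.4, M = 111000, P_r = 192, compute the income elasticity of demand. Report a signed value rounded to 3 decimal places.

At the given values, Q_d = 19100 − 706(79.4) + 0.256(111000) + 240(192) = 37539.6.
∂Q_d/∂M = 0.256.
E = (0.256) × (111000/37539.6) = 0.75696…

0.757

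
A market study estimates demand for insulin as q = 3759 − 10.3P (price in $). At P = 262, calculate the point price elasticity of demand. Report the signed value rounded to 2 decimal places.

-2.54

dq/dP = −10.3. At P = 262, q = 3759 − 10.3(262) = 1060.4.
Ed = (dq/dP)·(P/q) = −10.3 × (262/1060.4) = -2.5448…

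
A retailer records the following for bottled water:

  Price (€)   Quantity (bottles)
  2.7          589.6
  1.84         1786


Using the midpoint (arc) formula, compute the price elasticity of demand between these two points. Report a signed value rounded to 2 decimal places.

-2.66

%ΔQ = (1786 − 589.6) / [(589.6 + 1786)/2] = 1196.4/1187.8 = 1.007240…
%ΔP = (1.84 − 2.7) / [(2.7 + 1.84)/2] = -0.86/2.27 = -0.378854…
Arc Ed = %ΔQ / %ΔP = (1196.4/1187.8) / (-0.86/2.27) = -2.6586…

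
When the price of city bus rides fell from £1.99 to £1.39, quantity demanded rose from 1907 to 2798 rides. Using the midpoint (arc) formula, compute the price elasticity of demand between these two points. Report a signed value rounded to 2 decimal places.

-1.07

%ΔQ = (2798 − 1907) / [(1907 + 2798)/2] = 891/2352.5 = 0.378746…
%ΔP = (1.39 − 1.99) / [(1.99 + 1.39)/2] = -0.6/1.69 = -0.355029…
Arc Ed = %ΔQ / %ΔP = (891/2352.5) / (-0.6/1.69) = -1.0668…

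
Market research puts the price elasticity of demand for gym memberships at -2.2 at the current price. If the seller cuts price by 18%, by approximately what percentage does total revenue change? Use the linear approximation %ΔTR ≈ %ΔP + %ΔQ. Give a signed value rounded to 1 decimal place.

%ΔQ ≈ Ed × %ΔP = (-2.2) × (-18%) = +39.6000%
%ΔTR ≈ %ΔP + %ΔQ = (-18%) + (+39.6000%) = +21.6000%

+21.6%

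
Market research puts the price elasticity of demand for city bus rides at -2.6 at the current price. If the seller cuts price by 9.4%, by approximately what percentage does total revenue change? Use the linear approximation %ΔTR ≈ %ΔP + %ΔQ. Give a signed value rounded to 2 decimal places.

%ΔQ ≈ Ed × %ΔP = (-2.6) × (-9.4%) = +24.4400%
%ΔTR ≈ %ΔP + %ΔQ = (-9.4%) + (+24.4400%) = +15.0400%

+15.04%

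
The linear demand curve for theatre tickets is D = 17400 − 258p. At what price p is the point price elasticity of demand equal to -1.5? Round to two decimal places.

40.47

Ed = −258p/(17400 − 258p). Set this equal to -1.5:
258p = 1.5·(17400 − 258p) ⇒ 258p(1 + 1.5) = 1.5·17400
p = 1.5·17400 / (258·2.5) = 40.4651…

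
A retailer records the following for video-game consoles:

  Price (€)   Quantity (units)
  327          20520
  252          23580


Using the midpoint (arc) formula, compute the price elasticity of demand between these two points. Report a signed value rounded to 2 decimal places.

%ΔQ = (23580 − 20520) / [(20520 + 23580)/2] = 3060/22050 = 0.138775…
%ΔP = (252 − 327) / [(327 + 252)/2] = -75/289.5 = -0.259067…
Arc Ed = %ΔQ / %ΔP = (3060/22050) / (-75/289.5) = -0.5356…

-0.54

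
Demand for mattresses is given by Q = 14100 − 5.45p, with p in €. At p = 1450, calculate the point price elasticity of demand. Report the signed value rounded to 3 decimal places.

-1.275

dQ/dp = −5.45. At p = 1450, Q = 14100 − 5.45(1450) = 6197.5.
Ed = (dQ/dp)·(p/Q) = −5.45 × (1450/6197.5) = -1.27511…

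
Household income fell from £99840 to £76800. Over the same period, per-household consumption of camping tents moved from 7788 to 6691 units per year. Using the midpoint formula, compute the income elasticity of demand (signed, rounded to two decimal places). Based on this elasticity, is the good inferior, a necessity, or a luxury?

%ΔQ = (6691 − 7788)/[( 7788 + 6691)/2] = -1097/7239.5 = -0.151529…
%ΔIncome = (76800 − 99840)/[( 99840 + 76800)/2] = -23040/88320 = -0.260869…
E_income = (-1097/7239.5) / (-23040/88320) = 0.5808…
0 < E_income < 1 ⇒ normal good, necessity.

0.58; necessity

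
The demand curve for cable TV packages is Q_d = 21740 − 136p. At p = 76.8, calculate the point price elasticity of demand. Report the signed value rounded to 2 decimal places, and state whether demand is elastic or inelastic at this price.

-0.92; inelastic

dQ_d/dp = −136. At p = 76.8, Q_d = 21740 − 136(76.8) = 11295.2.
Ed = (dQ_d/dp)·(p/Q_d) = −136 × (76.8/11295.2) = -0.9247…
|Ed| = 0.92 < 1, so demand is inelastic.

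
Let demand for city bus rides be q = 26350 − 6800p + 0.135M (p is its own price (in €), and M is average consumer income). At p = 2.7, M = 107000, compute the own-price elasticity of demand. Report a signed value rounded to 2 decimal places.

At the given values, q = 26350 − 6800(2.7) + 0.135(107000) = 22435.
∂q/∂p = −6800.
E = (-6800) × (2.7/22435) = -0.8183…

-0.82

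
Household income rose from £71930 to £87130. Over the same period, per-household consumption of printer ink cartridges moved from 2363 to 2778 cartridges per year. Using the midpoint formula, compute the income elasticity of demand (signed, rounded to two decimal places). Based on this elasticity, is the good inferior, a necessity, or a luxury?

%ΔQ = (2778 − 2363)/[( 2363 + 2778)/2] = 415/2570.5 = 0.161447…
%ΔIncome = (87130 − 71930)/[( 71930 + 87130)/2] = 15200/79530 = 0.191122…
E_income = (415/2570.5) / (15200/79530) = 0.8447…
0 < E_income < 1 ⇒ normal good, necessity.

0.84; necessity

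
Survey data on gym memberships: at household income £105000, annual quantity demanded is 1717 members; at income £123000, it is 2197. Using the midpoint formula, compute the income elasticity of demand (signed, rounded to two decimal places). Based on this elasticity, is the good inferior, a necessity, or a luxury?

%ΔQ = (2197 − 1717)/[( 1717 + 2197)/2] = 480/1957 = 0.245273…
%ΔIncome = (123000 − 105000)/[( 105000 + 123000)/2] = 18000/114000 = 0.157894…
E_income = (480/1957) / (18000/114000) = 1.5533…
E_income > 1 ⇒ normal good, luxury.

1.55; luxury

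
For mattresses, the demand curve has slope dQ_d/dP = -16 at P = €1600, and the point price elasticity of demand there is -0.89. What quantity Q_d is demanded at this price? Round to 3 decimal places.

Ed = (dQ_d/dP)·(P/Q_d) ⇒ Q_d = (dQ_d/dP)·P/Ed = (-16)·1600/(-0.89) = 28764.04494…

28764.045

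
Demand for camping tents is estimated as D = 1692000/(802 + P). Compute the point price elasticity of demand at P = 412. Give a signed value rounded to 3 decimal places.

dD/dP = −1692000/(802 + P)² = -1.14806. At P = 412, D = 1393.74.
Ed = (dD/dP)·(P/D) = (-1.14806) × (412/1393.74) = -0.33937…

-0.339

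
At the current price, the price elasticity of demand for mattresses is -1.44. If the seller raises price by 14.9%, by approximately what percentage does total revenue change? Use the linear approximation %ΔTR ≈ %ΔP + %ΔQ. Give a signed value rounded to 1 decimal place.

%ΔQ ≈ Ed × %ΔP = (-1.44) × (+14.9%) = -21.4560%
%ΔTR ≈ %ΔP + %ΔQ = (+14.9%) + (-21.4560%) = -6.5560%

-6.6%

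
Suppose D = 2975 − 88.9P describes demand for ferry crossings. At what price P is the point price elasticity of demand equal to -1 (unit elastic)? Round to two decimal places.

Ed = −88.9P/(2975 − 88.9P). Set this equal to -1:
88.9P = 1·(2975 − 88.9P) ⇒ 88.9P(1 + 1) = 1·2975
P = 1·2975 / (88.9·2) = 16.7322…

16.73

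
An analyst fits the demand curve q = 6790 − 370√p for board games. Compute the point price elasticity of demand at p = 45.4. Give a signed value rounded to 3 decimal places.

-0.290

dq/dp = −370/(2√p) = -27.4564. At p = 45.4, q = 4296.96.
Ed = (dq/dp)·(p/q) = (-27.4564) × (45.4/4296.96) = -0.29009…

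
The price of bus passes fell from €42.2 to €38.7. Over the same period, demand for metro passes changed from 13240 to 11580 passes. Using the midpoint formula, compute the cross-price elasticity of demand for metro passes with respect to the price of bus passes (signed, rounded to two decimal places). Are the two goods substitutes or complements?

%ΔQ_{metro passes} = (11580 − 13240)/avg = -1660/12410 = -0.133763…
%ΔP_{bus passes} = (38.7 − 42.2)/avg = -3.5/40.45 = -0.086526…
E_cross = (-1660/12410) / (-3.5/40.45) = 1.5459…
E_cross > 0 ⇒ the goods are substitutes.

1.55; substitutes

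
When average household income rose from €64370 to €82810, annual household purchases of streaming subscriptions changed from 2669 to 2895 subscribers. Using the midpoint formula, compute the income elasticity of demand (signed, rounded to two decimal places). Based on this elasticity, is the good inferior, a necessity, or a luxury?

0.32; necessity

%ΔQ = (2895 − 2669)/[( 2669 + 2895)/2] = 226/2782 = 0.081236…
%ΔIncome = (82810 − 64370)/[( 64370 + 82810)/2] = 18440/73590 = 0.250577…
E_income = (226/2782) / (18440/73590) = 0.3241…
0 < E_income < 1 ⇒ normal good, necessity.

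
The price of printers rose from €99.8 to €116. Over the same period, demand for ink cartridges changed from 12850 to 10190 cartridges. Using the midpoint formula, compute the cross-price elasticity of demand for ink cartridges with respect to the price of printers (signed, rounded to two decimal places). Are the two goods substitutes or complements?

-1.54; complements

%ΔQ_{ink cartridges} = (10190 − 12850)/avg = -2660/11520 = -0.230902…
%ΔP_{printers} = (116 − 99.8)/avg = 16.2/107.9 = 0.150139…
E_cross = (-2660/11520) / (16.2/107.9) = -1.5379…
E_cross < 0 ⇒ the goods are complements.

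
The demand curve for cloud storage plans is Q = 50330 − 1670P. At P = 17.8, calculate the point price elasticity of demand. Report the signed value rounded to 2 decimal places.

-1.44

dQ/dP = −1670. At P = 17.8, Q = 50330 − 1670(17.8) = 20604.
Ed = (dQ/dP)·(P/Q) = −1670 × (17.8/20604) = -1.4427…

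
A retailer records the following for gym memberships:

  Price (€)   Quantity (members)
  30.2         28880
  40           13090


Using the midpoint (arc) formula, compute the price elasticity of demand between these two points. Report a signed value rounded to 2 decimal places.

-2.69

%ΔQ = (13090 − 28880) / [(28880 + 13090)/2] = -15790/20985 = -0.752442…
%ΔP = (40 − 30.2) / [(30.2 + 40)/2] = 9.8/35.1 = 0.279202…
Arc Ed = %ΔQ / %ΔP = (-15790/20985) / (9.8/35.1) = -2.6949…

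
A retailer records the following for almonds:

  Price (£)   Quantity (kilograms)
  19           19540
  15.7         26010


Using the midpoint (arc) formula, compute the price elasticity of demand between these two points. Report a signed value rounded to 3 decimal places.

-1.494

%ΔQ = (26010 − 19540) / [(19540 + 26010)/2] = 6470/22775 = 0.284083…
%ΔP = (15.7 − 19) / [(19 + 15.7)/2] = -3.3/17.35 = -0.190201…
Arc Ed = %ΔQ / %ΔP = (6470/22775) / (-3.3/17.35) = -1.49359…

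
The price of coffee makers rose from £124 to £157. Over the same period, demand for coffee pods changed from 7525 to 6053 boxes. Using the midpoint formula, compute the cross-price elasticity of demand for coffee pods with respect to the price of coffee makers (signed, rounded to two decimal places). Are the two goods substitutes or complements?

-0.92; complements

%ΔQ_{coffee pods} = (6053 − 7525)/avg = -1472/6789 = -0.216821…
%ΔP_{coffee makers} = (157 − 124)/avg = 33/140.5 = 0.234875…
E_cross = (-1472/6789) / (33/140.5) = -0.9231…
E_cross < 0 ⇒ the goods are complements.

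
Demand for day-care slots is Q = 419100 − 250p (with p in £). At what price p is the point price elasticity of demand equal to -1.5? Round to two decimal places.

1005.84

Ed = −250p/(419100 − 250p). Set this equal to -1.5:
250p = 1.5·(419100 − 250p) ⇒ 250p(1 + 1.5) = 1.5·419100
p = 1.5·419100 / (250·2.5) = 1005.84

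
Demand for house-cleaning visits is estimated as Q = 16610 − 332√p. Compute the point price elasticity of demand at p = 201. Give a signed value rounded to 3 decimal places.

dQ/dp = −332/(2√p) = -11.7087. At p = 201, Q = 11903.1.
Ed = (dQ/dp)·(p/Q) = (-11.7087) × (201/11903.1) = -0.19771…

-0.198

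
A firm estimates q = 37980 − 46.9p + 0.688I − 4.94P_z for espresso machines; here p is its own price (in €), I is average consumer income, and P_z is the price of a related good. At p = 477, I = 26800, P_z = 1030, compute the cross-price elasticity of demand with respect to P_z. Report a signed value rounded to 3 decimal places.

At the given values, q = 37980 − 46.9(477) + 0.688(26800) − 4.94(1030) = 28958.9.
∂q/∂P_z = -4.94.
E = (-4.94) × (1030/28958.9) = -0.17570…

-0.176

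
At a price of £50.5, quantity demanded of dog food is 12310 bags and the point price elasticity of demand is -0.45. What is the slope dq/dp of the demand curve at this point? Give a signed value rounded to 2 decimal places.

Ed = (dq/dp)·(p/q) ⇒ dq/dp = Ed·q/p = (-0.45)·12310/50.5 = -109.6930…

-109.69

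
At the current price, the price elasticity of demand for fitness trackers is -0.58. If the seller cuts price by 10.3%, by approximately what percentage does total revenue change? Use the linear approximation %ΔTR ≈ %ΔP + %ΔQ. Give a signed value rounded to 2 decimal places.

%ΔQ ≈ Ed × %ΔP = (-0.58) × (-10.3%) = +5.9740%
%ΔTR ≈ %ΔP + %ΔQ = (-10.3%) + (+5.9740%) = -4.3260%

-4.33%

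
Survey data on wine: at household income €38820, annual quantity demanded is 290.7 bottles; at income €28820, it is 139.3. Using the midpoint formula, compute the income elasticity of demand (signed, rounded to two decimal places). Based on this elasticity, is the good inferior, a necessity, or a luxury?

%ΔQ = (139.3 − 290.7)/[( 290.7 + 139.3)/2] = -151.4/215 = -0.704186…
%ΔIncome = (28820 − 38820)/[( 38820 + 28820)/2] = -10000/33820 = -0.295683…
E_income = (-151.4/215) / (-10000/33820) = 2.3815…
E_income > 1 ⇒ normal good, luxury.

2.38; luxury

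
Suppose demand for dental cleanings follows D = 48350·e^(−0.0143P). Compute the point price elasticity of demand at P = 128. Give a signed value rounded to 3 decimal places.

dD/dP = −0.0143·D = -110.866. At P = 128, D = 7752.89.
Ed = (dD/dP)·(P/D) = (-110.866) × (128/7752.89) = -1.8304

-1.830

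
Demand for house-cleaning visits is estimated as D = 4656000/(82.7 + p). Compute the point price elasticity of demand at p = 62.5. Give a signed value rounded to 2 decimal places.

-0.43

dD/dp = −4656000/(82.7 + p)² = -220.841. At p = 62.5, D = 32066.1.
Ed = (dD/dp)·(p/D) = (-220.841) × (62.5/32066.1) = -0.4304…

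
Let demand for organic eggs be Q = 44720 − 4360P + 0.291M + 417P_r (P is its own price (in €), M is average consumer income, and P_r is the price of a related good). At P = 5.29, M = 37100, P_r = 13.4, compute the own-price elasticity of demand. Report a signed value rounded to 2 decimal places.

At the given values, Q = 44720 − 4360(5.29) + 0.291(37100) + 417(13.4) = 38039.5.
∂Q/∂P = −4360.
E = (-4360) × (5.29/38039.5) = -0.6063…

-0.61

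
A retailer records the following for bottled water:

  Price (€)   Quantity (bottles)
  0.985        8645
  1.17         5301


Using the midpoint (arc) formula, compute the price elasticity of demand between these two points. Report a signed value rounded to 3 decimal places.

-2.793

%ΔQ = (5301 − 8645) / [(8645 + 5301)/2] = -3344/6973 = -0.479564…
%ΔP = (1.17 − 0.985) / [(0.985 + 1.17)/2] = 0.185/1.0775 = 0.171693…
Arc Ed = %ΔQ / %ΔP = (-3344/6973) / (0.185/1.0775) = -2.79313…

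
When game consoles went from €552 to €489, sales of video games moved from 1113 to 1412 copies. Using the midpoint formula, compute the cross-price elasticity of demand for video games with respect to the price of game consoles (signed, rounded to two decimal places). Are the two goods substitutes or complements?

-1.96; complements

%ΔQ_{video games} = (1412 − 1113)/avg = 299/1262.5 = 0.236831…
%ΔP_{game consoles} = (489 − 552)/avg = -63/520.5 = -0.121037…
E_cross = (299/1262.5) / (-63/520.5) = -1.9566…
E_cross < 0 ⇒ the goods are complements.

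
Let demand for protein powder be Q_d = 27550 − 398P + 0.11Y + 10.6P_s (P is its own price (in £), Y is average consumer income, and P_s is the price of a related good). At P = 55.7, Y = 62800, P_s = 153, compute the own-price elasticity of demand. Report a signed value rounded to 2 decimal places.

-1.59

At the given values, Q_d = 27550 − 398(55.7) + 0.11(62800) + 10.6(153) = 13911.2.
∂Q_d/∂P = −398.
E = (-398) × (55.7/13911.2) = -1.5935…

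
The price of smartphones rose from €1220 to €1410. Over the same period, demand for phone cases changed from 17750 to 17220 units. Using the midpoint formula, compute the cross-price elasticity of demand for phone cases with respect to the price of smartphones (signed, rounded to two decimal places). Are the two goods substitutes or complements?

-0.21; complements

%ΔQ_{phone cases} = (17220 − 17750)/avg = -530/17485 = -0.030311…
%ΔP_{smartphones} = (1410 − 1220)/avg = 190/1315 = 0.144486…
E_cross = (-530/17485) / (190/1315) = -0.2097…
E_cross < 0 ⇒ the goods are complements.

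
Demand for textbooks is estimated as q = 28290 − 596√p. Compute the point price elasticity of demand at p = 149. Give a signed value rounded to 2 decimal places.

-0.17

dq/dp = −596/(2√p) = -24.4131. At p = 149, q = 21014.9.
Ed = (dq/dp)·(p/q) = (-24.4131) × (149/21014.9) = -0.1730…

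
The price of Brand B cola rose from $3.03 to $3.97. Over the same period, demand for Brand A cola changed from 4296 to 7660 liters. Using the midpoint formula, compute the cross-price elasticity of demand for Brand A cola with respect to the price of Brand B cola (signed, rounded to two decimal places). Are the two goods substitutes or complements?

2.10; substitutes

%ΔQ_{Brand A cola} = (7660 − 4296)/avg = 3364/5978 = 0.562730…
%ΔP_{Brand B cola} = (3.97 − 3.03)/avg = 0.94/3.5 = 0.268571…
E_cross = (3364/5978) / (0.94/3.5) = 2.0952…
E_cross > 0 ⇒ the goods are substitutes.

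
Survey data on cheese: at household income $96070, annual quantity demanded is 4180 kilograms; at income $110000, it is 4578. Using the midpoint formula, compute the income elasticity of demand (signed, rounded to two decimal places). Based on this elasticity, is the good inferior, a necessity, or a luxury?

%ΔQ = (4578 − 4180)/[( 4180 + 4578)/2] = 398/4379 = 0.090888…
%ΔIncome = (110000 − 96070)/[( 96070 + 110000)/2] = 13930/103035 = 0.135196…
E_income = (398/4379) / (13930/103035) = 0.6722…
0 < E_income < 1 ⇒ normal good, necessity.

0.67; necessity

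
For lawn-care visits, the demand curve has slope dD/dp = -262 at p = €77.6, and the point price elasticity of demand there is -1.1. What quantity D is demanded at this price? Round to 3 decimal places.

18482.909

Ed = (dD/dp)·(p/D) ⇒ D = (dD/dp)·p/Ed = (-262)·77.6/(-1.1) = 18482.90909…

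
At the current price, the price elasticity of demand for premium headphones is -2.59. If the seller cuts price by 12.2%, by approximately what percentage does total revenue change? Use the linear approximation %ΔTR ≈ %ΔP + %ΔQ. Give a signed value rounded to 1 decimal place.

+19.4%

%ΔQ ≈ Ed × %ΔP = (-2.59) × (-12.2%) = +31.5980%
%ΔTR ≈ %ΔP + %ΔQ = (-12.2%) + (+31.5980%) = +19.3980%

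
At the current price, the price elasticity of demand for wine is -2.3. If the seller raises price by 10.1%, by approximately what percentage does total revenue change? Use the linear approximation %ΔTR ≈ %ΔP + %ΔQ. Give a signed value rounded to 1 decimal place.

%ΔQ ≈ Ed × %ΔP = (-2.3) × (+10.1%) = -23.2300%
%ΔTR ≈ %ΔP + %ΔQ = (+10.1%) + (-23.2300%) = -13.1300%

-13.1%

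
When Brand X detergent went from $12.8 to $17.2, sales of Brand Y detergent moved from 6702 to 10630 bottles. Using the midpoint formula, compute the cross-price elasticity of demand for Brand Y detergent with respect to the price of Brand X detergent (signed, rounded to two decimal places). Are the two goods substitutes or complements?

1.55; substitutes

%ΔQ_{Brand Y detergent} = (10630 − 6702)/avg = 3928/8666 = 0.453265…
%ΔP_{Brand X detergent} = (17.2 − 12.8)/avg = 4.4/15 = 0.293333…
E_cross = (3928/8666) / (4.4/15) = 1.5452…
E_cross > 0 ⇒ the goods are substitutes.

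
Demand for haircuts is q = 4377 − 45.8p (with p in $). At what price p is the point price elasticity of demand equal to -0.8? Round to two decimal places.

Ed = −45.8p/(4377 − 45.8p). Set this equal to -0.8:
45.8p = 0.8·(4377 − 45.8p) ⇒ 45.8p(1 + 0.8) = 0.8·4377
p = 0.8·4377 / (45.8·1.8) = 42.4745…

42.47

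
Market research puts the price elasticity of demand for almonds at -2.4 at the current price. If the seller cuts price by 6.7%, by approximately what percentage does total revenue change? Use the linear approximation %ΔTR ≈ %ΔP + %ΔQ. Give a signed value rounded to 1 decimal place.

+9.4%

%ΔQ ≈ Ed × %ΔP = (-2.4) × (-6.7%) = +16.0800%
%ΔTR ≈ %ΔP + %ΔQ = (-6.7%) + (+16.0800%) = +9.3800%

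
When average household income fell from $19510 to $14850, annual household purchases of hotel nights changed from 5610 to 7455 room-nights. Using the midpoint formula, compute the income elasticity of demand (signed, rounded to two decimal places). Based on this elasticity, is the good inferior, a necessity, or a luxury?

%ΔQ = (7455 − 5610)/[( 5610 + 7455)/2] = 1845/6532.5 = 0.282433…
%ΔIncome = (14850 − 19510)/[( 19510 + 14850)/2] = -4660/17180 = -0.271245…
E_income = (1845/6532.5) / (-4660/17180) = -1.0412…
E_income < 0 ⇒ inferior good.

-1.04; inferior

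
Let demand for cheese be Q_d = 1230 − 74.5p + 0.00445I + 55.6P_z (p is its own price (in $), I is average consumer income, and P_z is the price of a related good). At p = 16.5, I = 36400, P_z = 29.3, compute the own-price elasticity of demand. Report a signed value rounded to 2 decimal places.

At the given values, Q_d = 1230 − 74.5(16.5) + 0.00445(36400) + 55.6(29.3) = 1791.81.
∂Q_d/∂p = −74.5.
E = (-74.5) × (16.5/1791.81) = -0.6860…

-0.69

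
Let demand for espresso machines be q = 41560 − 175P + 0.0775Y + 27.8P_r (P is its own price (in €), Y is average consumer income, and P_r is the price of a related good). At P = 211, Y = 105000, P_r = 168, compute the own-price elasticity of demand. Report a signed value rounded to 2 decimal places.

-2.12

At the given values, q = 41560 − 175(211) + 0.0775(105000) + 27.8(168) = 17442.9.
∂q/∂P = −175.
E = (-175) × (211/17442.9) = -2.1169…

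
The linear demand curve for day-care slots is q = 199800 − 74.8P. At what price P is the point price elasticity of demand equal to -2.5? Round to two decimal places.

Ed = −74.8P/(199800 − 74.8P). Set this equal to -2.5:
74.8P = 2.5·(199800 − 74.8P) ⇒ 74.8P(1 + 2.5) = 2.5·199800
P = 2.5·199800 / (74.8·3.5) = 1907.9449…

1907.94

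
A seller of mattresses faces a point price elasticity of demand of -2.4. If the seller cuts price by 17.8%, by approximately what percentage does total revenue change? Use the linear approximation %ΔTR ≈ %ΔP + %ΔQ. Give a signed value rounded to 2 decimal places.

%ΔQ ≈ Ed × %ΔP = (-2.4) × (-17.8%) = +42.7200%
%ΔTR ≈ %ΔP + %ΔQ = (-17.8%) + (+42.7200%) = +24.9200%

+24.92%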